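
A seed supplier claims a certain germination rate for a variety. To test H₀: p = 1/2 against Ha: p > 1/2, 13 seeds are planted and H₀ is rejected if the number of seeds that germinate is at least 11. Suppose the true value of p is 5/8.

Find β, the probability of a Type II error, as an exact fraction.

Under the alternative p = 5/8, X ~ Binomial(13, 5/8); β is the probability the test does not reject, P(X < 11).
Summing C(13,j)·(5/8)^j·(3/8)^{13-j} for j = 0..10 gives 252368141319/274877906944.

252368141319/274877906944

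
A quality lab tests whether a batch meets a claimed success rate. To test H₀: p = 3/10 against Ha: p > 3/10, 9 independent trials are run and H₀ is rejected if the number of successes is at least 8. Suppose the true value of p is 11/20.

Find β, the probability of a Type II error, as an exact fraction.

123069745737/128000000000

A Type II error is failing to reject when Ha holds: with p = 11/20, β = P(X ≤ 7).
Equivalently, β = 1 − P(X ≥ 8) = 123069745737/128000000000.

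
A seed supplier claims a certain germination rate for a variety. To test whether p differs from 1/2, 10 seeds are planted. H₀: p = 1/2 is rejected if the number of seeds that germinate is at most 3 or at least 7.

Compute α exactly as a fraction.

11/32

Under H₀, X ~ Binomial(10, 1/2); α is the probability of landing in either tail, P(X ≤ 3) + P(X ≥ 7).
By symmetry, α = 2·P(X ≤ 3) = 2·(1 + 10 + 45 + 120)/1024 = 352/1024 = 11/32.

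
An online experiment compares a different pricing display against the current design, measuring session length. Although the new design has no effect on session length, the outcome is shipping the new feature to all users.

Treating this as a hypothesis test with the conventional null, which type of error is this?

The null hypothesis here is that the new design has no effect on session length.
'Shipping the new feature to all users' corresponds to rejecting H₀.
H₀ was rejected but H₀ is true — a Type I error (false positive).

Type I error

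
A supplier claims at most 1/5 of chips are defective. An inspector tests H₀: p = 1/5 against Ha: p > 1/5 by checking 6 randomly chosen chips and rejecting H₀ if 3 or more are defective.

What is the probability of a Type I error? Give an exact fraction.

The significance level is the probability, assuming p = 1/5, of seeing 3 or more defectives in 6 draws.
Computing the lower-tail complement: 1 − 2816/3125 = 309/3125.

309/3125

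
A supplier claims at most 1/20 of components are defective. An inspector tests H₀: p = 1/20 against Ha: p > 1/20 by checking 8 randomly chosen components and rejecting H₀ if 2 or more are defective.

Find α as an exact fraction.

The significance level is the probability, assuming p = 1/20, of seeing 2 or more defectives in 8 draws.
α = 1 − P(S ≤ 1) = 1 − 24134536953/25600000000 = 1465463047/25600000000.

1465463047/25600000000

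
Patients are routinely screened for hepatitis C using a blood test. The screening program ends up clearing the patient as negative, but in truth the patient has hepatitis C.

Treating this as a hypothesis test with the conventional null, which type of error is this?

The null hypothesis here is that the patient does not have hepatitis C.
'Clearing the patient as negative' corresponds to failing to reject H₀.
H₀ was not rejected but H₀ is false — a Type II error (false negative).

Type II error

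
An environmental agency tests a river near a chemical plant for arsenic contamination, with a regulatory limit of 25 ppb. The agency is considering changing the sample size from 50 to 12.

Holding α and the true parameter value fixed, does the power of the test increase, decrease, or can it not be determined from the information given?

It decreases.

A smaller sample increases the standard error, so the sampling distributions under H₀ and Ha overlap more.
Since power = 1 − β and β increases, power decreases.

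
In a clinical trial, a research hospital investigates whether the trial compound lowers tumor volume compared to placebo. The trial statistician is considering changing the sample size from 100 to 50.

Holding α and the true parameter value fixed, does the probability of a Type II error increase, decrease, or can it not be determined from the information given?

It increases.

A smaller sample increases the standard error, so the sampling distributions under H₀ and Ha overlap more.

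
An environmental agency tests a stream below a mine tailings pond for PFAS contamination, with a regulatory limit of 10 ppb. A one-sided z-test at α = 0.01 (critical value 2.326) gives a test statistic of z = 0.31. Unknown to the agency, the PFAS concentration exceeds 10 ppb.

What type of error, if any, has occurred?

The conventional null hypothesis is that the PFAS concentration is at or below 10 ppb (safe).
Since z = 0.31 ≤ z* = 2.326, H₀ is not rejected.
H₀ is false (actually the PFAS concentration exceeds 10 ppb).
Failing to reject a false H₀ is a Type II error.

Type II error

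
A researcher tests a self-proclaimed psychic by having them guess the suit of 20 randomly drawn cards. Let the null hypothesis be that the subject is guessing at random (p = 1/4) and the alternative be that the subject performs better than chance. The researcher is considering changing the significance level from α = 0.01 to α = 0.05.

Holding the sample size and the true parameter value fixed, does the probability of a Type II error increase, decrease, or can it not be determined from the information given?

With a larger α the critical value moves toward the center, so more of the Ha sampling distribution lies in the rejection region.

It decreases.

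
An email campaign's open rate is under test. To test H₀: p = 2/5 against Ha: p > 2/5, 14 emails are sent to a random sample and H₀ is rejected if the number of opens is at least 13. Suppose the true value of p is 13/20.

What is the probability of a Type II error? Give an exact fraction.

1604780863168259917/1638400000000000000

Under the alternative p = 13/20, S ~ Binomial(14, 13/20); β is the probability the test does not reject, P(S < 13).
Adding the binomial probabilities P(S=0)+…+P(S=12) at p = 13/20 gives 1604780863168259917/1638400000000000000.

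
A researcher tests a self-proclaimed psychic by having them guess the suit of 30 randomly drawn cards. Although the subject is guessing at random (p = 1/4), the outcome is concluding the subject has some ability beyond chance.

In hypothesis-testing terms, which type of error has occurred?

The null hypothesis here is that the subject is guessing at random (p = 1/4).
'Concluding the subject has some ability beyond chance' corresponds to rejecting H₀.
H₀ was rejected but H₀ is true — a Type I error (false positive).

Type I error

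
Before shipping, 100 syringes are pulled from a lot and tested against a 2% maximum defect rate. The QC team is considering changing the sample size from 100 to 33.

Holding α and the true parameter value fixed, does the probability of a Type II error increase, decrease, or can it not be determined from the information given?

A smaller sample increases the standard error, so the sampling distributions under H₀ and Ha overlap more.

It increases.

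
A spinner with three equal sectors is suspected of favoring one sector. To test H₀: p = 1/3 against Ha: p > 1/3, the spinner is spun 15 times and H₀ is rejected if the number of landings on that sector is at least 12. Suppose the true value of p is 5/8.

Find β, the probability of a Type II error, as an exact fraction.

Under the alternative p = 5/8, S ~ Binomial(15, 5/8); β is the probability the test does not reject, P(S < 12).
Summing C(15,j)·(5/8)^j·(3/8)^{15-j} for j = 0..11 gives 7681591069083/8796093022208.

7681591069083/8796093022208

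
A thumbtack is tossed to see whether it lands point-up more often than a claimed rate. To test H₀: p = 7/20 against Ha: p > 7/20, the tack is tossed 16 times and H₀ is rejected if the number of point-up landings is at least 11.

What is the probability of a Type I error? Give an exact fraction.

Under H₀, K ~ Binomial(16, 7/20), and α = P(K ≥ 11).
P(K ≥ 11) = Σ_{j=11}^{16} C(16,j)·(7/20)^j·(13/20)^{16-j} = 4060307786148717957/655360000000000000000.

4060307786148717957/655360000000000000000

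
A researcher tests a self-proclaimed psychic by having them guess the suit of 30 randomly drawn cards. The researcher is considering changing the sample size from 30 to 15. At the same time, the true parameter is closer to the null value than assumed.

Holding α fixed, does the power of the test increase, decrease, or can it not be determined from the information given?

With less data the test statistic is noisier; under Ha, more outcomes land inside the acceptance region. A smaller true effect puts the Ha sampling distribution closer to H₀, so more of it falls in the non-rejection region. Both changes push β in the same direction.
Since power = 1 − β and β increases, power decreases.

It decreases.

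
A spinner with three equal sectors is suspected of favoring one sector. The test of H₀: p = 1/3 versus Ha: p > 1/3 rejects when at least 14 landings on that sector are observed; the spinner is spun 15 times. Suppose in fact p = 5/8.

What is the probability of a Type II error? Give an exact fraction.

A Type II error is failing to reject when Ha holds: with p = 5/8, β = P(S ≤ 13).
Equivalently, β = 1 − P(S ≥ 14) = 17439598153791/17592186044416.

17439598153791/17592186044416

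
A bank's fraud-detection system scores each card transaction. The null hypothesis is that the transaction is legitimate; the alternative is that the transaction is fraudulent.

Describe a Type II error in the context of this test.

A Type II error would mean concluding that the transaction is legitimate (or at least failing to establish that the transaction is fraudulent) when in fact the transaction is fraudulent.

A Type II error is failing to reject H₀ when H₀ is false.
Here that means approving the transaction when actually the transaction is fraudulent.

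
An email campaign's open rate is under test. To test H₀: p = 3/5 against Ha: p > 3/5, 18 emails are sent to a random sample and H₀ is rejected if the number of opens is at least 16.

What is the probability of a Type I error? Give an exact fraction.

The Type I error probability is α = P(K ≥ 16) computed under H₀, where K ~ Binomial(18, 3/5).
Summing C(18,j)(3/5)^j(2/5)^{18−j} for j = 16,…,18 gives 31381059609/3814697265625.

31381059609/3814697265625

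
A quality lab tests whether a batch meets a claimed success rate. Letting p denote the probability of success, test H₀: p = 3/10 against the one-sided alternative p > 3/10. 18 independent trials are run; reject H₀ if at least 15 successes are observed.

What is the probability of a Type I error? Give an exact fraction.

The Type I error probability is α = P(K ≥ 15) computed under H₀, where K ~ Binomial(18, 3/10).
P(K ≥ 15) = Σ_{j=15}^{18} C(18,j)·(3/10)^j·(7/10)^{18-j} = 217773361539/50000000000000000.

217773361539/50000000000000000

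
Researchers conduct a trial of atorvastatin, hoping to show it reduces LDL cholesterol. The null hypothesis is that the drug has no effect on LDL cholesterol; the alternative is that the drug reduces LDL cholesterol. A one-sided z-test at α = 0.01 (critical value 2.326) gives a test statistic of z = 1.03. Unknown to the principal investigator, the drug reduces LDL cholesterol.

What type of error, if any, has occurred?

Type II error

Since z = 1.03 ≤ z* = 2.326, H₀ is not rejected.
H₀ is false (actually the drug reduces LDL cholesterol).
Failing to reject a false H₀ is a Type II error.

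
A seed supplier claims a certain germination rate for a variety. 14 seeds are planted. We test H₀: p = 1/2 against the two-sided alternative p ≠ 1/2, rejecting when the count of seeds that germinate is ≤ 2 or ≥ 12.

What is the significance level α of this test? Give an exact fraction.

α = P(X ≤ 2 or X ≥ 12 | p = 1/2), X ~ Binomial(14, 1/2).
Each tail has probability (1 + 14 + 91)/16384; doubling gives α = 212/16384 = 53/4096.

53/4096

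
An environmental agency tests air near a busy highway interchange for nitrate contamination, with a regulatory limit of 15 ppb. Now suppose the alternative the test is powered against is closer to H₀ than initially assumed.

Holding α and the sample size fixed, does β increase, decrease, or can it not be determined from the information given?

A smaller departure from H₀ means the test statistic under Ha is distributed closer to where it would be under H₀; rejection becomes less likely.

It increases.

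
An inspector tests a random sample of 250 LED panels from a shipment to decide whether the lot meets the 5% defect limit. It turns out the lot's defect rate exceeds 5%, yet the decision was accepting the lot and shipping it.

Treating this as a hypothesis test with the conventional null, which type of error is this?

The null hypothesis here is that the lot's defect rate is 5% (within specification).
'Accepting the lot and shipping it' corresponds to failing to reject H₀.
H₀ was not rejected but H₀ is false — a Type II error (false negative).

Type II error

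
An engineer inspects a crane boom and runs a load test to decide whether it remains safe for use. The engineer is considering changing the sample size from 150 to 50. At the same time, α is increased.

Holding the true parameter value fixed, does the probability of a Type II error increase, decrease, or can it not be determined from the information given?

The first change alone would make β increase; the second alone would make β decrease. Which effect dominates depends on the magnitudes, which are not given.

Cannot be determined from the information given.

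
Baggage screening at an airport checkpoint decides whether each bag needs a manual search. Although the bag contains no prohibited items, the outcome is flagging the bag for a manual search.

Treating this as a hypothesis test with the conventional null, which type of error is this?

The null hypothesis here is that the bag contains no prohibited items.
'Flagging the bag for a manual search' corresponds to rejecting H₀.
H₀ was rejected but H₀ is true — a Type I error (false positive).

Type I error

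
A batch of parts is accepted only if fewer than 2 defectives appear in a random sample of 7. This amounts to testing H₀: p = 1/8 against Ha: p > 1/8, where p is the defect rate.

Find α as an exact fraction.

α = P(reject H₀ | H₀ true) = P(X ≥ 2 | p = 1/8), X ~ Binomial(7, 1/8).
α = 1 − P(X ≤ 1) = 1 − 823543/1048576 = 225033/1048576.

225033/1048576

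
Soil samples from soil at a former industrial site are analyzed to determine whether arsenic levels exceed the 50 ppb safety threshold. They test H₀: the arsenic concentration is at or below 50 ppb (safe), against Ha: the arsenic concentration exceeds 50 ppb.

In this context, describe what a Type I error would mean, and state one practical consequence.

A Type I error would mean concluding that the arsenic concentration exceeds 50 ppb when in fact the arsenic concentration is at or below 50 ppb (safe). Consequence: a clean site is subjected to costly and unnecessary remediation.

A Type I error is rejecting H₀ when H₀ is true.
Here that means declaring the site contaminated and ordering remediation when actually the arsenic concentration is at or below 50 ppb (safe).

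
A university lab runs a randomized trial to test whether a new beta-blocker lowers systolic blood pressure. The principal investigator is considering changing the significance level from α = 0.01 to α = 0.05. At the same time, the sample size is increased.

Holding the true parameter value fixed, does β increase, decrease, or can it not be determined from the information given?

It decreases.

Relaxing α lowers the evidence threshold; under Ha, outcomes that previously fell short now trigger rejection. More data shrinks sampling variability; the test statistic under Ha concentrates further from the null value, making rejection more likely. Both changes push β in the same direction.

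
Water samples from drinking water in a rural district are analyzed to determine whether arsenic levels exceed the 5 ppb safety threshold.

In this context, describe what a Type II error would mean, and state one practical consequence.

A Type II error would mean concluding that the arsenic concentration is at or below 5 ppb (safe) (or at least failing to establish that the arsenic concentration exceeds 5 ppb) when in fact the arsenic concentration exceeds 5 ppb. Consequence: a site with unsafe arsenic levels is certified clean, and people continue to be exposed.

With the conventional null hypothesis that the arsenic concentration is at or below 5 ppb (safe):
A Type II error is failing to reject H₀ when H₀ is false.
Here that means certifying the site as safe when actually the arsenic concentration exceeds 5 ppb.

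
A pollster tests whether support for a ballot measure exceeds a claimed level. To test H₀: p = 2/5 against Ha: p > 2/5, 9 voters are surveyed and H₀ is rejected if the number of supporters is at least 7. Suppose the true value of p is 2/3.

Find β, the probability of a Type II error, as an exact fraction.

12259/19683

Under the alternative p = 2/3, Y ~ Binomial(9, 2/3); β is the probability the test does not reject, P(Y < 7).
Summing C(9,j)·(2/3)^j·(1/3)^{9-j} for j = 0..6 gives 12259/19683.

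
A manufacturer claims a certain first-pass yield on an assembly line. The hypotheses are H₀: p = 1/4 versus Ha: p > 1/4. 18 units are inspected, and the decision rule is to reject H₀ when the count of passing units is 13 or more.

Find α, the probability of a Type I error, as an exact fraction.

588337/17179869184

The Type I error probability is α = P(X ≥ 13) computed under H₀, where X ~ Binomial(18, 1/4).
Summing C(18,j)(1/4)^j(3/4)^{18−j} for j = 13,…,18 gives 588337/17179869184.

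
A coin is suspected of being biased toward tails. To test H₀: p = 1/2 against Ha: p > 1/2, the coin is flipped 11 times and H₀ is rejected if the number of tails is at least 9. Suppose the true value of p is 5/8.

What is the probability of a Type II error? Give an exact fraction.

A Type II error is failing to reject when Ha holds: with p = 5/8, β = P(Y ≤ 8).
Summing C(11,j)·(5/8)^j·(3/8)^{11-j} for j = 0..8 gives 7252043967/8589934592.

7252043967/8589934592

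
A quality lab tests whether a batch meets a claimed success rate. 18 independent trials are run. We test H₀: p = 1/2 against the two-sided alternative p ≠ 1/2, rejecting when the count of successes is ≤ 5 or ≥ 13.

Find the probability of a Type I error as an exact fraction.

α = P(Y ≤ 5 or Y ≥ 13 | p = 1/2), Y ~ Binomial(18, 1/2).
Each tail has probability (1 + 18 + 153 + 816 + 3060 + 8568)/262144; doubling gives α = 25232/262144 = 1577/16384.

1577/16384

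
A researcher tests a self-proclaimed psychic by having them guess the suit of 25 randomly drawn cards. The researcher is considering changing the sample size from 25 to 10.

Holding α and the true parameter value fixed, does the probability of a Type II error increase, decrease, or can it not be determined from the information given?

A smaller sample increases the standard error, so the sampling distributions under H₀ and Ha overlap more.

It increases.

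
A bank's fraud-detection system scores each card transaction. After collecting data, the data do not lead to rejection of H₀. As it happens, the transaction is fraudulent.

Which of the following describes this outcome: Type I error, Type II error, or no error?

The conventional null hypothesis here is that the transaction is legitimate.
H₀ was not rejected, but H₀ is actually false.
Failing to reject a false null hypothesis is a Type II error (false negative).

Type II error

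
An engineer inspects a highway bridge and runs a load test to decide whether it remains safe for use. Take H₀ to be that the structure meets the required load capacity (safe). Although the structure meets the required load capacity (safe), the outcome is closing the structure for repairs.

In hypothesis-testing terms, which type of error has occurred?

Type I error

'Closing the structure for repairs' corresponds to rejecting H₀.
H₀ was rejected but H₀ is true — a Type I error (false positive).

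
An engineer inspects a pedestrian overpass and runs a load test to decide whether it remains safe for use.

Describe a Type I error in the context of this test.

With the conventional null hypothesis that the structure meets the required load capacity (safe):
A Type I error is rejecting H₀ when H₀ is true.
Here that means closing the structure for repairs when actually the structure meets the required load capacity (safe).

A Type I error would mean concluding that the structure is structurally deficient when in fact the structure meets the required load capacity (safe).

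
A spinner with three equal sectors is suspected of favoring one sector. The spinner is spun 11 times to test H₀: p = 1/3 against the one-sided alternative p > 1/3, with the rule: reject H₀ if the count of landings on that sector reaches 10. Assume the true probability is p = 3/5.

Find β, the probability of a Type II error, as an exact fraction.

Under the alternative p = 3/5, K ~ Binomial(11, 3/5); β is the probability the test does not reject, P(K < 10).
Equivalently, β = 1 − P(K ≥ 10) = 1894076/1953125.

1894076/1953125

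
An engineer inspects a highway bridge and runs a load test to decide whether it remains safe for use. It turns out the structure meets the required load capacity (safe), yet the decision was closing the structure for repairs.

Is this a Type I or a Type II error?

The null hypothesis here is that the structure meets the required load capacity (safe).
'Closing the structure for repairs' corresponds to rejecting H₀.
H₀ was rejected but H₀ is true — a Type I error (false positive).

Type I error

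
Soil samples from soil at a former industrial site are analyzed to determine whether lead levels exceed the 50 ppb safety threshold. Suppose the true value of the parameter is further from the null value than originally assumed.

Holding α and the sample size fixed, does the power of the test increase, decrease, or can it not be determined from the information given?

It increases.

The further the true parameter sits from the null value, the more of the Ha sampling distribution falls in the rejection region.
Since power = 1 − β and β decreases, power increases.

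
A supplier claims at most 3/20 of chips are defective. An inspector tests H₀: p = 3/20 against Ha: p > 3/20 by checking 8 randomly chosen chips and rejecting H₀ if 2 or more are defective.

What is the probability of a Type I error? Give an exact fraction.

8776114407/25600000000

Under H₀, S ~ Binomial(8, 3/20); the Type I error rate is P(S ≥ 2).
Computing the lower-tail complement: 1 − 16823885593/25600000000 = 8776114407/25600000000.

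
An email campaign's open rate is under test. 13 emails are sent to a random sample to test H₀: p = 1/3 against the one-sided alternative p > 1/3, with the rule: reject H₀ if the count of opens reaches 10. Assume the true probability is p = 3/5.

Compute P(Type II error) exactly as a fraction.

202983472/244140625

β = P(fail to reject H₀ | Ha true) = P(K ≤ 9 | p = 3/5), K ~ Binomial(13, 3/5).
Equivalently, β = 1 − P(K ≥ 10) = 202983472/244140625.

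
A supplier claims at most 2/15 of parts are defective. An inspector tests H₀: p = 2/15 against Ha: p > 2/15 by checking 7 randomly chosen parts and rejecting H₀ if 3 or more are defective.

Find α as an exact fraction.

623128/11390625

The significance level is the probability, assuming p = 2/15, of seeing 3 or more defectives in 7 draws.
Via the complement, α = 1 − Σ_{j=0}^{2} C(7,j)(2/15)^j(13/15)^{7-j} = 623128/11390625.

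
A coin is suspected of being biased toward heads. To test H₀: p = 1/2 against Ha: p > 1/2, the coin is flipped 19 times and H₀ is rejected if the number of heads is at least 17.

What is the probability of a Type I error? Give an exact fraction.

191/524288

Under H₀, X ~ Binomial(19, 1/2), and α = P(X ≥ 17).
That's C(19,17) + C(19,18) + C(19,19) over 2^19, i.e. (171 + 19 + 1)/524288 = 191/524288.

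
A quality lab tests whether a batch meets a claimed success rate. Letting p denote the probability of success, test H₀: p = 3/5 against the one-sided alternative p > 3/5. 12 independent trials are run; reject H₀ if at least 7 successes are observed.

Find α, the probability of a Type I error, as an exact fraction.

Under H₀, K ~ Binomial(12, 3/5), and α = P(K ≥ 7).
Adding the binomial terms for j = 7 through 12 with p = 3/5 yields 162404433/244140625.

162404433/244140625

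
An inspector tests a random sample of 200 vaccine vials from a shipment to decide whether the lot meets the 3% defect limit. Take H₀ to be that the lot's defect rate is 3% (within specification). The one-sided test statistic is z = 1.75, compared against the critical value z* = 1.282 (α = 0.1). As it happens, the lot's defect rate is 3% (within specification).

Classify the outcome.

Since z = 1.75 > z* = 1.282, H₀ is rejected.
H₀ is true (actually the lot's defect rate is 3% (within specification)).
Rejecting a true H₀ is a Type I error.

Type I error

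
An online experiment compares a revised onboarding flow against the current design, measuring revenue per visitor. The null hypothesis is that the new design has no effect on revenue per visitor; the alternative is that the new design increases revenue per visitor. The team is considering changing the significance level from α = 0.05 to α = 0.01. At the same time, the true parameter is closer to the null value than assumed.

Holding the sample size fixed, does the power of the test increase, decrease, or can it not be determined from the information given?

Lowering α raises the bar for rejection; under Ha, the test now fails to reject on outcomes it previously would have rejected. A smaller true effect puts the Ha sampling distribution closer to H₀, so more of it falls in the non-rejection region. Both changes push β in the same direction.
Since power = 1 − β and β increases, power decreases.

It decreases.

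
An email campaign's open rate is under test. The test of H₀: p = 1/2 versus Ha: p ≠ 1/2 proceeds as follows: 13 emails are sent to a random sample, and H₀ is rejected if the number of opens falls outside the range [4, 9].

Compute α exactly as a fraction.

Under H₀, K ~ Binomial(13, 1/2); α is the probability of landing in either tail, P(K ≤ 3) + P(K ≥ 10).
Each tail has probability (1 + 13 + 78 + 286)/8192; doubling gives α = 756/8192 = 189/2048.

189/2048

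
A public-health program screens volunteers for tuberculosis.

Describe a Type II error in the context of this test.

With the conventional null hypothesis that the patient does not have tuberculosis:
A Type II error is failing to reject H₀ when H₀ is false.
Here that means clearing the patient as negative when actually the patient has tuberculosis.

A Type II error would mean concluding that the patient does not have tuberculosis (or at least failing to establish that the patient has tuberculosis) when in fact the patient has tuberculosis.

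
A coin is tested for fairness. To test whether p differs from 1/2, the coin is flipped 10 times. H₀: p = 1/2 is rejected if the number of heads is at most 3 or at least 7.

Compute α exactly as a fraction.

Under H₀, Y ~ Binomial(10, 1/2); α is the probability of landing in either tail, P(Y ≤ 3) + P(Y ≥ 7).
By symmetry, α = 2·P(Y ≤ 3) = 2·(1 + 10 + 45 + 120)/1024 = 352/1024 = 11/32.

11/32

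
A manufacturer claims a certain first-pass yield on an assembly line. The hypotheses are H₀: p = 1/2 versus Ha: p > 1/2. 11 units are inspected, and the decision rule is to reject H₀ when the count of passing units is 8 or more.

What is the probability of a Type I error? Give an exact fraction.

29/256

Under H₀, Y ~ Binomial(11, 1/2), and α = P(Y ≥ 8).
That's C(11,8) + C(11,9) + C(11,10) + C(11,11) over 2^11, i.e. (165 + 55 + 11 + 1)/2048 = 232/2048 = 29/256.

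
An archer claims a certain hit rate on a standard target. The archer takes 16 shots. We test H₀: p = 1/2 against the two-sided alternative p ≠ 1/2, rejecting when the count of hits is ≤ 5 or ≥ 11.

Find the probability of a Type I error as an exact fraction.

6885/32768

α = P(X ≤ 5 or X ≥ 11 | p = 1/2), X ~ Binomial(16, 1/2).
The two tails are symmetric, so α = 2·(1 + 16 + 120 + 560 + 1820 + 4368)/2^16 = 13770/65536 = 6885/32768.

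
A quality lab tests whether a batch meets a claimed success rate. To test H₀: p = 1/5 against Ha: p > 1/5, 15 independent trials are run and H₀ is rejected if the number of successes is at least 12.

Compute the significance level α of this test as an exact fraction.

The Type I error probability is α = P(K ≥ 12) computed under H₀, where K ~ Binomial(15, 1/5).
Summing C(15,j)(1/5)^j(4/5)^{15−j} for j = 12,…,15 gives 30861/30517578125.

30861/30517578125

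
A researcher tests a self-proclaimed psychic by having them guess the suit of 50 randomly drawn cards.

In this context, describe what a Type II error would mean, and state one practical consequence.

A Type II error would mean concluding that the subject is guessing at random (p = 1/4) (or at least failing to establish that the subject performs better than chance) when in fact the subject performs better than chance. Consequence: genuine ability (if it existed) would go unrecognized.

With the conventional null hypothesis that the subject is guessing at random (p = 1/4):
A Type II error is failing to reject H₀ when H₀ is false.
Here that means concluding there is no evidence of ability when actually the subject performs better than chance.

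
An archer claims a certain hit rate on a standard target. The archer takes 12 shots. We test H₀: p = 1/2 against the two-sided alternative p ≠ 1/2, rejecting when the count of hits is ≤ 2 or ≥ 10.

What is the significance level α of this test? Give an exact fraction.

Under H₀, X ~ Binomial(12, 1/2); α is the probability of landing in either tail, P(X ≤ 2) + P(X ≥ 10).
By symmetry, α = 2·P(X ≤ 2) = 2·(1 + 12 + 66)/4096 = 158/4096 = 79/2048.

79/2048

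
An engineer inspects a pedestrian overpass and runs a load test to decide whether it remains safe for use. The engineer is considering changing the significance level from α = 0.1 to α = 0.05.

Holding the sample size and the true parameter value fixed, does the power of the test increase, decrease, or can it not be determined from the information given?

Lowering α raises the bar for rejection; under Ha, the test now fails to reject on outcomes it previously would have rejected.
Since power = 1 − β and β increases, power decreases.

It decreases.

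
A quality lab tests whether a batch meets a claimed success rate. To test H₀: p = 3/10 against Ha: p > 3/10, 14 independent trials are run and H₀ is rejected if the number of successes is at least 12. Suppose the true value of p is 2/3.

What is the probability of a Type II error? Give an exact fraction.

A Type II error is failing to reject when Ha holds: with p = 2/3, β = P(Y ≤ 11).
Equivalently, β = 1 − P(Y ≥ 12) = 1426387/1594323.

1426387/1594323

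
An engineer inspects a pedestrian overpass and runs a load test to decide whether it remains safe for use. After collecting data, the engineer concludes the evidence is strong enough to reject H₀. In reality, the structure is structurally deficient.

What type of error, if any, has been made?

The conventional null hypothesis here is that the structure meets the required load capacity (safe).
The test rejected a false H₀ — the decision matches the true state.

Neither — the decision is correct.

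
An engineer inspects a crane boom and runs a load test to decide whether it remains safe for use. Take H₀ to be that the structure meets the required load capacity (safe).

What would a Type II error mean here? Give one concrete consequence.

A Type II error would mean concluding that the structure meets the required load capacity (safe) (or at least failing to establish that the structure is structurally deficient) when in fact the structure is structurally deficient. Consequence: a deficient structure remains in service and may fail under load.

A Type II error is failing to reject H₀ when H₀ is false.
Here that means keeping the structure open when actually the structure is structurally deficient.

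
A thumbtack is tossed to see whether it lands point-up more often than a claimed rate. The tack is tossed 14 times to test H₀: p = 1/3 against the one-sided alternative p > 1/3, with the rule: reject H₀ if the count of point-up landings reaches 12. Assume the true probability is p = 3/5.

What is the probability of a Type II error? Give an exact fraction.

5860647088/6103515625

β = P(fail to reject H₀ | Ha true) = P(X ≤ 11 | p = 3/5), X ~ Binomial(14, 3/5).
Summing C(14,j)·(3/5)^j·(2/5)^{14-j} for j = 0..11 gives 5860647088/6103515625.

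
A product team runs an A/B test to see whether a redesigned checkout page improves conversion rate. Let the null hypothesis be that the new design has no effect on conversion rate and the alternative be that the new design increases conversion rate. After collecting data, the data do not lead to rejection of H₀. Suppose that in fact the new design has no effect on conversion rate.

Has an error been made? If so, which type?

The test retained a true H₀ — the decision matches the true state.

Neither — the decision is correct.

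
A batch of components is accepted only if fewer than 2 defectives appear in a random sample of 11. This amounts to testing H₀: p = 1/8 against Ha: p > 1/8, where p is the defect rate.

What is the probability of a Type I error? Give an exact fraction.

1752690055/4294967296

The significance level is the probability, assuming p = 1/8, of seeing 2 or more defectives in 11 draws.
α = 1 − P(X ≤ 1) = 1 − 2542277241/4294967296 = 1752690055/4294967296.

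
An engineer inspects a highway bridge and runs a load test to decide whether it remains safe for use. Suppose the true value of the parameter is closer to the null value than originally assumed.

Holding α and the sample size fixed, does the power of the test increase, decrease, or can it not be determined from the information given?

It decreases.

A smaller departure from H₀ means the test statistic under Ha is distributed closer to where it would be under H₀; rejection becomes less likely.
Since power = 1 − β and β increases, power decreases.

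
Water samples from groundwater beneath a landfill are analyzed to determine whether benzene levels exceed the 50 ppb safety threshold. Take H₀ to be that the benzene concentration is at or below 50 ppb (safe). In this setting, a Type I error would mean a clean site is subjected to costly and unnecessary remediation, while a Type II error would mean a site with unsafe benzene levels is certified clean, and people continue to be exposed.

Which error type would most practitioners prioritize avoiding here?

Type II error

The Type II consequence (a site with unsafe benzene levels is certified clean, and people continue to be exposed) is more severe than the Type I consequence (a clean site is subjected to costly and unnecessary remediation).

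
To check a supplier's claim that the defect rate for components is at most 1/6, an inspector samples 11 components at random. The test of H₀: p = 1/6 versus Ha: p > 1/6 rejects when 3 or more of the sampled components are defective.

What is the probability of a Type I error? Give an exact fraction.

Under H₀, S ~ Binomial(11, 1/6); the Type I error rate is P(S ≥ 3).
Via the complement, α = 1 − Σ_{j=0}^{2} C(11,j)(1/6)^j(5/6)^{11-j} = 3671303/13436928.

3671303/13436928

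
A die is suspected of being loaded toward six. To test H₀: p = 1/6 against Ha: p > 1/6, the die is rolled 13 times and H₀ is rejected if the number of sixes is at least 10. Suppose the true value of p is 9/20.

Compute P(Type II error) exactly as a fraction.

501584974994213/512000000000000

Under the alternative p = 9/20, X ~ Binomial(13, 9/20); β is the probability the test does not reject, P(X < 10).
Adding the binomial probabilities P(X=0)+…+P(X=9) at p = 9/20 gives 501584974994213/512000000000000.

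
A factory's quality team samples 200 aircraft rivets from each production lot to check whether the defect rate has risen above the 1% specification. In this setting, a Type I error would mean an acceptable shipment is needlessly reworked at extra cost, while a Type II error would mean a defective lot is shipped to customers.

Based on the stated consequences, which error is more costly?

Type II error

The Type II consequence (a defective lot is shipped to customers) is more severe than the Type I consequence (an acceptable shipment is needlessly reworked at extra cost).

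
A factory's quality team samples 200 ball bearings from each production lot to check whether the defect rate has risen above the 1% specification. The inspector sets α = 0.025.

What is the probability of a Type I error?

The significance level α is, by definition, the probability of a Type I error — P(reject H₀ | H₀ true).

0.025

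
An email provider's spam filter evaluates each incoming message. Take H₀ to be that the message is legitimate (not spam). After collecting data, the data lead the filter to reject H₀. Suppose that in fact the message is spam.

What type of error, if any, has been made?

The test rejected a false H₀ — the decision matches the true state.

No error (correct decision).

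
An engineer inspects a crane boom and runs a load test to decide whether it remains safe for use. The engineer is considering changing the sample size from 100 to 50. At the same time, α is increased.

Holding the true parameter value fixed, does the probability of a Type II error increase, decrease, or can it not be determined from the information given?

Cannot be determined from the information given.

The first change alone would make β increase; the second alone would make β decrease. Which effect dominates depends on the magnitudes, which are not given.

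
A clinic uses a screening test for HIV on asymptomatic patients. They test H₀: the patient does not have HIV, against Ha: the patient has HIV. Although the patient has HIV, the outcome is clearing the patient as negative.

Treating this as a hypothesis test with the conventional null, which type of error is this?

Type II error

'Clearing the patient as negative' corresponds to failing to reject H₀.
H₀ was not rejected but H₀ is false — a Type II error (false negative).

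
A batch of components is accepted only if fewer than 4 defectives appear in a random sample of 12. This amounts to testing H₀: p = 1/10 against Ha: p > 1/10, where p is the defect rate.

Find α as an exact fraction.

5127494033/200000000000

The significance level is the probability, assuming p = 1/10, of seeing 4 or more defectives in 12 draws.
Computing the lower-tail complement: 1 − 194872505967/200000000000 = 5127494033/200000000000.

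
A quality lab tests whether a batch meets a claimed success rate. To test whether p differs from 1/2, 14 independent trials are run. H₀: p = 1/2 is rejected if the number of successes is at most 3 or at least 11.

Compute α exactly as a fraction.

235/4096

The significance level is the null-hypothesis probability of the rejection region {≤3} ∪ {≥11}.
The two tails are symmetric, so α = 2·(1 + 14 + 91 + 364)/2^14 = 940/16384 = 235/4096.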